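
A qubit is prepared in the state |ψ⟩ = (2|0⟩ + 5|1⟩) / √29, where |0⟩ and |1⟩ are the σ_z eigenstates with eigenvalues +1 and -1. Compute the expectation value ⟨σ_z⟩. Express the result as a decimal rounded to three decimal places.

-0.724

⟨σ_z⟩ = |a|² - |b|² divided by |a|²+|b|², with a, b the |0⟩, |1⟩ amplitudes.
= (4 - 25)/29 = -21/29.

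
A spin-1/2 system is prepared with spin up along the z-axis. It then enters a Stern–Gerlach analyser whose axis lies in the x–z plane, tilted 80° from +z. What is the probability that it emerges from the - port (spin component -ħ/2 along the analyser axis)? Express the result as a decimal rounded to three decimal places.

For spin-½, the probability of finding spin-up along an axis at angle θ to the initial spin direction is cos²(θ/2); spin-down is sin²(θ/2).
θ = 80°, so P = sin²(40°) ≈ 0.413.

0.413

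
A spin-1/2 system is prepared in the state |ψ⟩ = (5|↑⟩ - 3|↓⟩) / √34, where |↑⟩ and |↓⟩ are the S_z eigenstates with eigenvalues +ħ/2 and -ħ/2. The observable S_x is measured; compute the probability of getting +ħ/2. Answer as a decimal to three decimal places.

0.059

|+x⟩ = (|↑⟩ + |↓⟩)/√2, so ⟨+x|ψ⟩ = (2) / (√2·√34).
P = |2|² / 68 = 4/68.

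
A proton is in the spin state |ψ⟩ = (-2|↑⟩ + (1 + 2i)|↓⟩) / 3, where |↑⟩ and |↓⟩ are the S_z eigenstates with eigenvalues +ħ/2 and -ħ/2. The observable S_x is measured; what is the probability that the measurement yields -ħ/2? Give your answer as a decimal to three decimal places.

|-x⟩ = (|↑⟩ - |↓⟩)/√2, so ⟨-x|ψ⟩ = (-3 - 2i) / (√2·3).
P = |-3 - 2i|² / 18 = 13/18.

0.722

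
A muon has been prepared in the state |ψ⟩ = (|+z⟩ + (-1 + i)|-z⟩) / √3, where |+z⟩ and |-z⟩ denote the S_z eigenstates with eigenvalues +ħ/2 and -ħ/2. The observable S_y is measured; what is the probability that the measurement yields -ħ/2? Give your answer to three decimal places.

0.167

|-y⟩ = (|+z⟩ - i|-z⟩)/√2, so ⟨-y|ψ⟩ = (-i) / (√2·√3).
P = |-i|² / 6 = 1/6.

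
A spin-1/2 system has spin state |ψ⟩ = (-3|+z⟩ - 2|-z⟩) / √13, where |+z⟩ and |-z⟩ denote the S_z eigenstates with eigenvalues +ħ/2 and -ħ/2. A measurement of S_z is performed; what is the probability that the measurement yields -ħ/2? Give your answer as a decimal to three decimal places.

0.308

The -ħ/2 outcome corresponds to |-z⟩. Its amplitude in |ψ⟩ is -2/√13.
P = |-2|² / 13 = 4/13.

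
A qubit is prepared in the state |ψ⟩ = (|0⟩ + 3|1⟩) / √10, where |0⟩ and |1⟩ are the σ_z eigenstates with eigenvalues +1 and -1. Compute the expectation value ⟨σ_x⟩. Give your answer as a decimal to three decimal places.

⟨σ_x⟩ = 2 Re(a* b)/(|a|²+|b|²) with a = 1, b = 3.
a* b = 3, so ⟨σ_x⟩ = 6/10.

0.600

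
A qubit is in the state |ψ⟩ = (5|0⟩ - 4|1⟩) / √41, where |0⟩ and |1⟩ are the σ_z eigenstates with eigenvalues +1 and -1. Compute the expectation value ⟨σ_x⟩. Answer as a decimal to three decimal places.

-0.976

⟨σ_x⟩ = 2 Re(a* b)/(|a|²+|b|²) with a = 5, b = -4.
a* b = -20, so ⟨σ_x⟩ = -40/41.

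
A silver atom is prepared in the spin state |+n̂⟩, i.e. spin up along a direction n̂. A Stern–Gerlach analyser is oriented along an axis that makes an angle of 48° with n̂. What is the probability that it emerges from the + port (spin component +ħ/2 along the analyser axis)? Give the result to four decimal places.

For spin-½, the probability of finding spin-up along an axis at angle θ to the initial spin direction is cos²(θ/2); spin-down is sin²(θ/2).
θ = 48°, so P = cos²(24°) ≈ 0.8346.

0.8346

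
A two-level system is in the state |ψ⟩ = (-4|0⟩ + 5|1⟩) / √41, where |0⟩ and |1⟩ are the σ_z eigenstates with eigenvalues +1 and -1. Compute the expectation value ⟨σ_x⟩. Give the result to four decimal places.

⟨σ_x⟩ = 2 Re(a* b)/(|a|²+|b|²) with a = -4, b = 5.
a* b = -20, so ⟨σ_x⟩ = -40/41.

-0.9756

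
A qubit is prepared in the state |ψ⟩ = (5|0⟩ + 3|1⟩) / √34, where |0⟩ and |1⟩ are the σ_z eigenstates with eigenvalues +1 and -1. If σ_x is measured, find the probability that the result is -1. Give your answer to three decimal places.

0.059

|-x⟩ = (|0⟩ - |1⟩)/√2, so ⟨-x|ψ⟩ = (2) / (√2·√34).
P = |2|² / 68 = 4/68.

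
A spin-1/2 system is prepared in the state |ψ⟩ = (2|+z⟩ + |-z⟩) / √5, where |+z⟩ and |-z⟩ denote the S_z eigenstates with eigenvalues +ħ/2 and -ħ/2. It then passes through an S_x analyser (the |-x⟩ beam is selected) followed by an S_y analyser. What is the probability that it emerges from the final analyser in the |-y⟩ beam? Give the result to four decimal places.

0.0500

First analyser (S_x): P(|-x⟩) = |⟨-x|ψ⟩|² = 1/10.
After stage 1 the state is |-x⟩; P(|-y⟩) = |⟨-y|-x⟩|² = 1/2.
Joint probability = 1/10 × 1/2 = 0.0500.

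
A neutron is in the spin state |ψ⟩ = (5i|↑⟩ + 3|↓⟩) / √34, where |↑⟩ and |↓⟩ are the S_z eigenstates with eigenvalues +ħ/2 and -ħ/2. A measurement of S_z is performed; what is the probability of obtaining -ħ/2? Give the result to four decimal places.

0.2647

The -ħ/2 outcome corresponds to |↓⟩. Its amplitude in |ψ⟩ is 3/√34.
P = |3|² / 34 = 9/34.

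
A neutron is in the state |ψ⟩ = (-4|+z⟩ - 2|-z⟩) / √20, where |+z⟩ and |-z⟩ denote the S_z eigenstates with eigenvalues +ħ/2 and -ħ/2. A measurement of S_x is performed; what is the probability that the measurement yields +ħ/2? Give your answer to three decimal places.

0.900

|+x⟩ = (|+z⟩ + |-z⟩)/√2, so ⟨+x|ψ⟩ = (-6) / (√2·√20).
P = |-6|² / 40 = 36/40.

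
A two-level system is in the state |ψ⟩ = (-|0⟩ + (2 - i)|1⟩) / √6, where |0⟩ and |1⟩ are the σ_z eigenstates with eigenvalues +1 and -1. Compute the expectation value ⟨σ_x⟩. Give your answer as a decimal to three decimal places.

⟨σ_x⟩ = 2 Re(a* b)/(|a|²+|b|²) with a = -1, b = (2 - i).
a* b = (-2 + i), so ⟨σ_x⟩ = -4/6.

-0.667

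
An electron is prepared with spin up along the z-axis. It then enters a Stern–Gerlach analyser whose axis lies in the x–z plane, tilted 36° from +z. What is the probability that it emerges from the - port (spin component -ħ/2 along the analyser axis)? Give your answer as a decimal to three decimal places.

0.095

For spin-½, the probability of finding spin-up along an axis at angle θ to the initial spin direction is cos²(θ/2); spin-down is sin²(θ/2).
θ = 36°, so P = sin²(18°) ≈ 0.095.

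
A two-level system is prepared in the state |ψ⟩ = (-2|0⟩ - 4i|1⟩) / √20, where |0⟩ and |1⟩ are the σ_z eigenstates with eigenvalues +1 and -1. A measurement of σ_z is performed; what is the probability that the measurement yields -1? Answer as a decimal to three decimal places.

The -1 outcome corresponds to |1⟩. Its amplitude in |ψ⟩ is -4i/√20.
P = |-4i|² / 20 = 16/20.

0.800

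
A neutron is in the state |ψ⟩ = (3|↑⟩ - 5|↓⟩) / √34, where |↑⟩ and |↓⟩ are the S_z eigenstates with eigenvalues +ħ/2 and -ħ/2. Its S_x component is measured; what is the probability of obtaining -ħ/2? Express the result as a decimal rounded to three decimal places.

|-x⟩ = (|↑⟩ - |↓⟩)/√2, so ⟨-x|ψ⟩ = (8) / (√2·√34).
P = |8|² / 68 = 64/68.

0.941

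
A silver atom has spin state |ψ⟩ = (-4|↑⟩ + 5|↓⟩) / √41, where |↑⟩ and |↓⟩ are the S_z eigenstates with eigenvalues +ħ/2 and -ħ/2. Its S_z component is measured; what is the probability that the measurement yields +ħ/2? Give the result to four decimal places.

0.3902

The +ħ/2 outcome corresponds to |↑⟩. Its amplitude in |ψ⟩ is -4/√41.
P = |-4|² / 41 = 16/41.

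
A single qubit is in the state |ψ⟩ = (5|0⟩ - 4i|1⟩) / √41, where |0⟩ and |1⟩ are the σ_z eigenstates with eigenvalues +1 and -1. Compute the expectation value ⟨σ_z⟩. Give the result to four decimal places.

0.2195

⟨σ_z⟩ = |a|² - |b|² divided by |a|²+|b|², with a, b the |0⟩, |1⟩ amplitudes.
= (25 - 16)/41 = 9/41.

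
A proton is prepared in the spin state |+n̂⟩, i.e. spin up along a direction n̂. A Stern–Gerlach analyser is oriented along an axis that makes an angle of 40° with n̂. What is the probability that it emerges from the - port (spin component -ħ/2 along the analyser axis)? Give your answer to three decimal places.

0.117

For spin-½, the probability of finding spin-up along an axis at angle θ to the initial spin direction is cos²(θ/2); spin-down is sin²(θ/2).
θ = 40°, so P = sin²(20°) ≈ 0.117.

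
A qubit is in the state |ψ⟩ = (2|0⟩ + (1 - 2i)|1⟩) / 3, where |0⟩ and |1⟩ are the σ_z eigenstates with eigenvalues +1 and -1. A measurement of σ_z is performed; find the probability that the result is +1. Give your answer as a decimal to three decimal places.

0.444

The +1 outcome corresponds to |0⟩. Its amplitude in |ψ⟩ is 2/3.
P = |2|² / 9 = 4/9.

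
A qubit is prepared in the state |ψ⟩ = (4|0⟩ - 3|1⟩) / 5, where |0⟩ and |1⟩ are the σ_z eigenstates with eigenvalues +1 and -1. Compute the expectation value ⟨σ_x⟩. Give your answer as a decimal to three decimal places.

-0.960

⟨σ_x⟩ = 2 Re(a* b)/(|a|²+|b|²) with a = 4, b = -3.
a* b = -12, so ⟨σ_x⟩ = -24/25.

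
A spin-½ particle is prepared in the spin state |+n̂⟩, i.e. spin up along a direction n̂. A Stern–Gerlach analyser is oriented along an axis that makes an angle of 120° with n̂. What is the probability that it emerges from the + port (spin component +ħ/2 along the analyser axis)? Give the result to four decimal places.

For spin-½, the probability of finding spin-up along an axis at angle θ to the initial spin direction is cos²(θ/2); spin-down is sin²(θ/2).
θ = 120°, so P = cos²(60°) ≈ 0.2500.

0.2500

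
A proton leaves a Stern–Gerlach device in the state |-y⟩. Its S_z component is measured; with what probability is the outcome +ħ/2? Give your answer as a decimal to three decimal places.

0.500

In the S_z basis, |-y⟩ = (|+z⟩ - i|-z⟩)/√2 and |+z⟩ = |+z⟩.
|⟨+z|-y⟩|² = 1/2.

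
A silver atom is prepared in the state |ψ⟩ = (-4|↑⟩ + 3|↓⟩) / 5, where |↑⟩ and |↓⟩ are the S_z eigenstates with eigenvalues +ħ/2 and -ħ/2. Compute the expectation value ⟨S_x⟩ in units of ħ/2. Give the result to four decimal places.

-0.9600

⟨σ_x⟩ = 2 Re(a* b)/(|a|²+|b|²) with a = -4, b = 3.
a* b = -12, so ⟨σ_x⟩ = -24/25.
⟨S_x⟩ = (ħ/2)·⟨σ_x⟩.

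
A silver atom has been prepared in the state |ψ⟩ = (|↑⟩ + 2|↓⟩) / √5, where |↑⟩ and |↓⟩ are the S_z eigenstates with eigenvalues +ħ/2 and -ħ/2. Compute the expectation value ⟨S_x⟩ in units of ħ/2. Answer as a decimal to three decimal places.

0.800

⟨σ_x⟩ = 2 Re(a* b)/(|a|²+|b|²) with a = 1, b = 2.
a* b = 2, so ⟨σ_x⟩ = 4/5.
⟨S_x⟩ = (ħ/2)·⟨σ_x⟩.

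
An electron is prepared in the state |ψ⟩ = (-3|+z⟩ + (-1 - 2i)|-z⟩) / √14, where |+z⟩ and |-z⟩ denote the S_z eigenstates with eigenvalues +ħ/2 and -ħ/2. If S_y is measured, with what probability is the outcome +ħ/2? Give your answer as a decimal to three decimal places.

0.929

|+y⟩ = (|+z⟩ + i|-z⟩)/√2, so ⟨+y|ψ⟩ = (-5 + i) / (√2·√14).
P = |-5 + i|² / 28 = 26/28.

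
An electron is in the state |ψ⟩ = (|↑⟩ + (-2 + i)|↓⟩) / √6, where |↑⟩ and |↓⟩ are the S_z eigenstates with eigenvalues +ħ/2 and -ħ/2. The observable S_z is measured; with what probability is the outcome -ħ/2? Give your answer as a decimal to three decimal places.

0.833

The -ħ/2 outcome corresponds to |↓⟩. Its amplitude in |ψ⟩ is (-2 + i)/√6.
P = |-2 + i|² / 6 = 5/6.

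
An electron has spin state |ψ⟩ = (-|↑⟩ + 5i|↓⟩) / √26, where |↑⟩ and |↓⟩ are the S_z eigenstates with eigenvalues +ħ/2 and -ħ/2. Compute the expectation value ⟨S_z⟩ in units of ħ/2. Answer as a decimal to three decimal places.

⟨σ_z⟩ = |a|² - |b|² divided by |a|²+|b|², with a, b the |↑⟩, |↓⟩ amplitudes.
= (1 - 25)/26 = -24/26.
⟨S_z⟩ = (ħ/2)·⟨σ_z⟩.

-0.923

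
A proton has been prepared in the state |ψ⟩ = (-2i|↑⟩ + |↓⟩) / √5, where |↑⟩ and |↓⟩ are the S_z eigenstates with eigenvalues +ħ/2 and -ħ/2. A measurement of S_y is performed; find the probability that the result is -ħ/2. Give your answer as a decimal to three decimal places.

0.100

|-y⟩ = (|↑⟩ - i|↓⟩)/√2, so ⟨-y|ψ⟩ = (-i) / (√2·√5).
P = |-i|² / 10 = 1/10.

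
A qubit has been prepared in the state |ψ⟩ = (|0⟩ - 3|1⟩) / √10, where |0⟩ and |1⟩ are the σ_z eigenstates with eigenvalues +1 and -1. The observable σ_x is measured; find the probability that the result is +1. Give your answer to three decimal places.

|+x⟩ = (|0⟩ + |1⟩)/√2, so ⟨+x|ψ⟩ = (-2) / (√2·√10).
P = |-2|² / 20 = 4/20.

0.200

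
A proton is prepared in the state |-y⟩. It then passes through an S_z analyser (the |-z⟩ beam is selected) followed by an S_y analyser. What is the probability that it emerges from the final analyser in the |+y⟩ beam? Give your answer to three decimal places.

0.250

First analyser (S_z): from |-y⟩, P(|-z⟩) = 1/2.
After stage 1 the state is |-z⟩; P(|+y⟩) = |⟨+y|-z⟩|² = 1/2.
Joint probability = 1/2 × 1/2 = 0.250.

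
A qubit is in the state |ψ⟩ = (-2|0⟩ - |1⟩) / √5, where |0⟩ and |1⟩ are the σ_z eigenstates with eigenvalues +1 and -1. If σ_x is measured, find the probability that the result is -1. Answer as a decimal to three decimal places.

|-x⟩ = (|0⟩ - |1⟩)/√2, so ⟨-x|ψ⟩ = (-1) / (√2·√5).
P = |-1|² / 10 = 1/10.

0.100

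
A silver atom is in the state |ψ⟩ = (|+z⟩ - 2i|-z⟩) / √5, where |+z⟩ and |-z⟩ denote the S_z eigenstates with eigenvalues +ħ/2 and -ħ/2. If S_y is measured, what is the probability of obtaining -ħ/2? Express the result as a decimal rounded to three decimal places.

|-y⟩ = (|+z⟩ - i|-z⟩)/√2, so ⟨-y|ψ⟩ = (3) / (√2·√5).
P = |3|² / 10 = 9/10.

0.900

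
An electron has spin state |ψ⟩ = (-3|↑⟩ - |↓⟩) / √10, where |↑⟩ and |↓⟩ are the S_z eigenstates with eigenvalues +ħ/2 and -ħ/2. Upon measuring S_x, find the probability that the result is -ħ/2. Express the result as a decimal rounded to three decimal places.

|-x⟩ = (|↑⟩ - |↓⟩)/√2, so ⟨-x|ψ⟩ = (-2) / (√2·√10).
P = |-2|² / 20 = 4/20.

0.200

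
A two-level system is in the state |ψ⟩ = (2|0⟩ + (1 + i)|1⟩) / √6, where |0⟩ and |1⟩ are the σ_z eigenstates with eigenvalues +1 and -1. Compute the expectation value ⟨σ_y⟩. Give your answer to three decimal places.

⟨σ_y⟩ = 2 Im(a* b)/(|a|²+|b|²) with a = 2, b = (1 + i).
a* b = (2 + 2i), so ⟨σ_y⟩ = 4/6.

0.667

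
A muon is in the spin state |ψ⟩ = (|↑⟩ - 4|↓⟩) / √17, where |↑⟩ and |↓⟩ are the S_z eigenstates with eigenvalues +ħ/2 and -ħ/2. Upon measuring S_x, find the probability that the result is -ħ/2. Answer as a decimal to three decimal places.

|-x⟩ = (|↑⟩ - |↓⟩)/√2, so ⟨-x|ψ⟩ = (5) / (√2·√17).
P = |5|² / 34 = 25/34.

0.735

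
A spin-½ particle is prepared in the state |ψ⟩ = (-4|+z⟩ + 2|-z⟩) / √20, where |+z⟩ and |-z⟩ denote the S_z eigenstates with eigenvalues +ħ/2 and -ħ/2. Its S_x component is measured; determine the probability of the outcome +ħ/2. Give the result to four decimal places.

0.1000

|+x⟩ = (|+z⟩ + |-z⟩)/√2, so ⟨+x|ψ⟩ = (-2) / (√2·√20).
P = |-2|² / 40 = 4/40.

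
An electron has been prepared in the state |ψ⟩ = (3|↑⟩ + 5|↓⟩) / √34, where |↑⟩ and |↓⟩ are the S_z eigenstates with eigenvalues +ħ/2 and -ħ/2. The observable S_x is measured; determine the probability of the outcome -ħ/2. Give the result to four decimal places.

|-x⟩ = (|↑⟩ - |↓⟩)/√2, so ⟨-x|ψ⟩ = (-2) / (√2·√34).
P = |-2|² / 68 = 4/68.

0.0588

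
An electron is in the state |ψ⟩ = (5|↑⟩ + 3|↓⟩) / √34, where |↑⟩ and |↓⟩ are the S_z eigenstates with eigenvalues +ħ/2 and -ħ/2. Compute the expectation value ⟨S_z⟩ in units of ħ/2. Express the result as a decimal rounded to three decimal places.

0.471

⟨σ_z⟩ = |a|² - |b|² divided by |a|²+|b|², with a, b the |↑⟩, |↓⟩ amplitudes.
= (25 - 9)/34 = 16/34.
⟨S_z⟩ = (ħ/2)·⟨σ_z⟩.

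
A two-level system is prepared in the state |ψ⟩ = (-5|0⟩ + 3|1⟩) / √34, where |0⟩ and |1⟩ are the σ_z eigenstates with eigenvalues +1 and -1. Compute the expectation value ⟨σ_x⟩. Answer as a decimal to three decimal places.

⟨σ_x⟩ = 2 Re(a* b)/(|a|²+|b|²) with a = -5, b = 3.
a* b = -15, so ⟨σ_x⟩ = -30/34.

-0.882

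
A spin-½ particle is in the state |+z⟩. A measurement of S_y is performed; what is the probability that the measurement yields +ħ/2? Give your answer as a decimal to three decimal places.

In the S_z basis, |+z⟩ = |↑⟩ and |+y⟩ = (|↑⟩ + i|↓⟩)/√2.
|⟨+y|+z⟩|² = 1/2.

0.500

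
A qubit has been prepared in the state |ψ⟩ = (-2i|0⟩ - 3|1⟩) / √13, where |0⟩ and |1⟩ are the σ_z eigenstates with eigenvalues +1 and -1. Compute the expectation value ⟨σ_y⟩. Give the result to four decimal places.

⟨σ_y⟩ = 2 Im(a* b)/(|a|²+|b|²) with a = -2i, b = -3.
a* b = -6i, so ⟨σ_y⟩ = -12/13.

-0.9231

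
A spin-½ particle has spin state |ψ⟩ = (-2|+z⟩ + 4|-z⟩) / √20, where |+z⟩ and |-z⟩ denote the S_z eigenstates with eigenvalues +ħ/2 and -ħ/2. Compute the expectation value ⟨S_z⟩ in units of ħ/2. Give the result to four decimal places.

⟨σ_z⟩ = |a|² - |b|² divided by |a|²+|b|², with a, b the |+z⟩, |-z⟩ amplitudes.
= (4 - 16)/20 = -12/20.
⟨S_z⟩ = (ħ/2)·⟨σ_z⟩.

-0.6000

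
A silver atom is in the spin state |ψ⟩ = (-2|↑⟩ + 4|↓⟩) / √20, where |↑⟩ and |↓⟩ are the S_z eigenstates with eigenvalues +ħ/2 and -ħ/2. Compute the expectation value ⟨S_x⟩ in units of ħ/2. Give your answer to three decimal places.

⟨σ_x⟩ = 2 Re(a* b)/(|a|²+|b|²) with a = -2, b = 4.
a* b = -8, so ⟨σ_x⟩ = -16/20.
⟨S_x⟩ = (ħ/2)·⟨σ_x⟩.

-0.800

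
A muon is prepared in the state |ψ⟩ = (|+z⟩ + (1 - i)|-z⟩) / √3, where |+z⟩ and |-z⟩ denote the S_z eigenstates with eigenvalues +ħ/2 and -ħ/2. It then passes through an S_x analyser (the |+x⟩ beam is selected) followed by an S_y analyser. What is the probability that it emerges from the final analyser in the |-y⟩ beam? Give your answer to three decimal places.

0.417

First analyser (S_x): P(|+x⟩) = |⟨+x|ψ⟩|² = 5/6.
After stage 1 the state is |+x⟩; P(|-y⟩) = |⟨-y|+x⟩|² = 1/2.
Joint probability = 5/6 × 1/2 = 0.417.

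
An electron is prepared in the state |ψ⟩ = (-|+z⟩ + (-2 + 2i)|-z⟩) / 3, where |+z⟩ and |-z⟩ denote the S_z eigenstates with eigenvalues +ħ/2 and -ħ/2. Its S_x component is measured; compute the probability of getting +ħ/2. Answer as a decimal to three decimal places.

0.722

|+x⟩ = (|+z⟩ + |-z⟩)/√2, so ⟨+x|ψ⟩ = (-3 + 2i) / (√2·3).
P = |-3 + 2i|² / 18 = 13/18.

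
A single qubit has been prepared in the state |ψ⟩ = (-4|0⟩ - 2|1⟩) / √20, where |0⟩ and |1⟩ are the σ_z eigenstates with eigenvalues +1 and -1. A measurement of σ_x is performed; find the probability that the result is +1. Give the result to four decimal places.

0.9000

|+x⟩ = (|0⟩ + |1⟩)/√2, so ⟨+x|ψ⟩ = (-6) / (√2·√20).
P = |-6|² / 40 = 36/40.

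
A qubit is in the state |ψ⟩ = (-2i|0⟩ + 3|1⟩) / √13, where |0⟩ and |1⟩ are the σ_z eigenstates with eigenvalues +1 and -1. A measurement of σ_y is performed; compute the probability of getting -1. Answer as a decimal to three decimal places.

|-y⟩ = (|0⟩ - i|1⟩)/√2, so ⟨-y|ψ⟩ = (i) / (√2·√13).
P = |i|² / 26 = 1/26.

0.038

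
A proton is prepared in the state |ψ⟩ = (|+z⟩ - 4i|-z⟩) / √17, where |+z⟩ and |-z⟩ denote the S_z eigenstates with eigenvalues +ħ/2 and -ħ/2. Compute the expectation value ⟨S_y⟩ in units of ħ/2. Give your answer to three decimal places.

⟨σ_y⟩ = 2 Im(a* b)/(|a|²+|b|²) with a = 1, b = -4i.
a* b = -4i, so ⟨σ_y⟩ = -8/17.
⟨S_y⟩ = (ħ/2)·⟨σ_y⟩.

-0.471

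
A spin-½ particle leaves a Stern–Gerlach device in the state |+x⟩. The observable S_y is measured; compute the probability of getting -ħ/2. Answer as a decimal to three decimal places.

In the S_z basis, |+x⟩ = (|+z⟩ + |-z⟩)/√2 and |-y⟩ = (|+z⟩ - i|-z⟩)/√2.
|⟨-y|+x⟩|² = 1/2.

0.500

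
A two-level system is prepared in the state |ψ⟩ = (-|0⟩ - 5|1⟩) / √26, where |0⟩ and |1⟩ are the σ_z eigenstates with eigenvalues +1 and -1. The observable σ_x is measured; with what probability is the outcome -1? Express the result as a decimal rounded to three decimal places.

|-x⟩ = (|0⟩ - |1⟩)/√2, so ⟨-x|ψ⟩ = (4) / (√2·√26).
P = |4|² / 52 = 16/52.

0.308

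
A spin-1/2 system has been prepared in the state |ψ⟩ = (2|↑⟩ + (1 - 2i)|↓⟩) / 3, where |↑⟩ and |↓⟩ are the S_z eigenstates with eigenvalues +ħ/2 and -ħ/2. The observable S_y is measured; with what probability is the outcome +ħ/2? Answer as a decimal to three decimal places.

|+y⟩ = (|↑⟩ + i|↓⟩)/√2, so ⟨+y|ψ⟩ = (-i) / (√2·3).
P = |-i|² / 18 = 1/18.

0.056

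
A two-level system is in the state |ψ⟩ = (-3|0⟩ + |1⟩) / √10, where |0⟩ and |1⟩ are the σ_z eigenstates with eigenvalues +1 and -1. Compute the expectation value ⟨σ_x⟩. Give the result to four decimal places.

-0.6000

⟨σ_x⟩ = 2 Re(a* b)/(|a|²+|b|²) with a = -3, b = 1.
a* b = -3, so ⟨σ_x⟩ = -6/10.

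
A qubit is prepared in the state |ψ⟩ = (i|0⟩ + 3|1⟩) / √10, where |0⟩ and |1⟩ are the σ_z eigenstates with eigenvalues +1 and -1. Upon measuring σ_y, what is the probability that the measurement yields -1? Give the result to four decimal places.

|-y⟩ = (|0⟩ - i|1⟩)/√2, so ⟨-y|ψ⟩ = (4i) / (√2·√10).
P = |4i|² / 20 = 16/20.

0.8000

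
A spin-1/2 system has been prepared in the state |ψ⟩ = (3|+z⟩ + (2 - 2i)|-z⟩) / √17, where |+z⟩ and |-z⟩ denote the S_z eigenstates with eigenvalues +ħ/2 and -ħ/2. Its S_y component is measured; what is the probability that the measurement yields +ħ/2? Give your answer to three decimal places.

|+y⟩ = (|+z⟩ + i|-z⟩)/√2, so ⟨+y|ψ⟩ = (1 - 2i) / (√2·√17).
P = |1 - 2i|² / 34 = 5/34.

0.147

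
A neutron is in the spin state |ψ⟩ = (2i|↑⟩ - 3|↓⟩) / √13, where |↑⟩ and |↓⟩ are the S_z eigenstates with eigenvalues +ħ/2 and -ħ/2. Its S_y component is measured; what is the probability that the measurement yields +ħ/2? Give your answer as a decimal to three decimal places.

|+y⟩ = (|↑⟩ + i|↓⟩)/√2, so ⟨+y|ψ⟩ = (5i) / (√2·√13).
P = |5i|² / 26 = 25/26.

0.962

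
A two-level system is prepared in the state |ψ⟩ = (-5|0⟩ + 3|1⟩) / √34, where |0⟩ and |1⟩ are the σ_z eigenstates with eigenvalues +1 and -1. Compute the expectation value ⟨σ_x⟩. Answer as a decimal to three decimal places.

-0.882

⟨σ_x⟩ = 2 Re(a* b)/(|a|²+|b|²) with a = -5, b = 3.
a* b = -15, so ⟨σ_x⟩ = -30/34.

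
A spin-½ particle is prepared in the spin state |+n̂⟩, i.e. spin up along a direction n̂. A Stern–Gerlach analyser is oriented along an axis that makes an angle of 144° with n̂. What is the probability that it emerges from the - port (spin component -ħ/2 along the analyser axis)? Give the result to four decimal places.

0.9045

For spin-½, the probability of finding spin-up along an axis at angle θ to the initial spin direction is cos²(θ/2); spin-down is sin²(θ/2).
θ = 144°, so P = sin²(72°) ≈ 0.9045.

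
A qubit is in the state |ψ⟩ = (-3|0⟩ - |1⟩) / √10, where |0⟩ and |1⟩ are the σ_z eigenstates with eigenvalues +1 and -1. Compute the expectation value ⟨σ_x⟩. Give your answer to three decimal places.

⟨σ_x⟩ = 2 Re(a* b)/(|a|²+|b|²) with a = -3, b = -1.
a* b = 3, so ⟨σ_x⟩ = 6/10.

0.600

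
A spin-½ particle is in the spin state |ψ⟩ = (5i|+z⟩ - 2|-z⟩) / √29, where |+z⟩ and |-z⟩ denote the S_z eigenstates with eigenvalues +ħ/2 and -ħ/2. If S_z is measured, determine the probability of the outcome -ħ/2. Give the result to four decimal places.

0.1379

The -ħ/2 outcome corresponds to |-z⟩. Its amplitude in |ψ⟩ is -2/√29.
P = |-2|² / 29 = 4/29.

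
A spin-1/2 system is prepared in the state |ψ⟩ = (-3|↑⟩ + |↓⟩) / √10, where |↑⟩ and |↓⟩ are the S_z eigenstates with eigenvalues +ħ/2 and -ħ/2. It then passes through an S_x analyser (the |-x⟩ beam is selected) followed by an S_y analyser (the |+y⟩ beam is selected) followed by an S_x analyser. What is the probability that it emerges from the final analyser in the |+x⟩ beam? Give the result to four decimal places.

0.2000

First analyser (S_x): P(|-x⟩) = |⟨-x|ψ⟩|² = 16/20.
After stage 1 the state is |-x⟩; P(|+y⟩) = |⟨+y|-x⟩|² = 1/2.
After stage 2 the state is |+y⟩; P(|+x⟩) = |⟨+x|+y⟩|² = 1/2.
Joint probability = 16/20 × 1/2 × 1/2 = 0.2000.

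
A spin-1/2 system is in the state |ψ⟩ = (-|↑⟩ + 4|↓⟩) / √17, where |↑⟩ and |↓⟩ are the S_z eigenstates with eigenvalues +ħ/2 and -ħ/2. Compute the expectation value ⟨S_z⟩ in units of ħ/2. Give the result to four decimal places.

⟨σ_z⟩ = |a|² - |b|² divided by |a|²+|b|², with a, b the |↑⟩, |↓⟩ amplitudes.
= (1 - 16)/17 = -15/17.
⟨S_z⟩ = (ħ/2)·⟨σ_z⟩.

-0.8824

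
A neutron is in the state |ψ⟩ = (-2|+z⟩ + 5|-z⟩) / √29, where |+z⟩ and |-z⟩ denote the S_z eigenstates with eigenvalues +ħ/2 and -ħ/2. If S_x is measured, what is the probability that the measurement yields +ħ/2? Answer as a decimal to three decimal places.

0.155

|+x⟩ = (|+z⟩ + |-z⟩)/√2, so ⟨+x|ψ⟩ = (3) / (√2·√29).
P = |3|² / 58 = 9/58.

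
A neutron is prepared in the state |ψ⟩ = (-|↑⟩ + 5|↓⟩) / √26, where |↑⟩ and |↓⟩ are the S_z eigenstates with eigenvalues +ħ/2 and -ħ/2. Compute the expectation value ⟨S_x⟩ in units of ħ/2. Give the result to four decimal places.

-0.3846

⟨σ_x⟩ = 2 Re(a* b)/(|a|²+|b|²) with a = -1, b = 5.
a* b = -5, so ⟨σ_x⟩ = -10/26.
⟨S_x⟩ = (ħ/2)·⟨σ_x⟩.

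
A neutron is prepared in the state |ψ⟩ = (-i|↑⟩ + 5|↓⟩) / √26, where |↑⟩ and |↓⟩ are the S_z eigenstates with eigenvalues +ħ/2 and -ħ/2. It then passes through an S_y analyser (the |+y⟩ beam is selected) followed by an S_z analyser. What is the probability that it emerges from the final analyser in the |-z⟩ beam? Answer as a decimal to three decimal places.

First analyser (S_y): P(|+y⟩) = |⟨+y|ψ⟩|² = 36/52.
After stage 1 the state is |+y⟩; P(|-z⟩) = |⟨-z|+y⟩|² = 1/2.
Joint probability = 36/52 × 1/2 = 0.346.

0.346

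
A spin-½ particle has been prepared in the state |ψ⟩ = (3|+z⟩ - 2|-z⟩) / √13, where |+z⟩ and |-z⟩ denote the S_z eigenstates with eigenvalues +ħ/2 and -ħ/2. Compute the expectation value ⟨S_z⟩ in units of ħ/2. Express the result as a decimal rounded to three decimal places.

0.385

⟨σ_z⟩ = |a|² - |b|² divided by |a|²+|b|², with a, b the |+z⟩, |-z⟩ amplitudes.
= (9 - 4)/13 = 5/13.
⟨S_z⟩ = (ħ/2)·⟨σ_z⟩.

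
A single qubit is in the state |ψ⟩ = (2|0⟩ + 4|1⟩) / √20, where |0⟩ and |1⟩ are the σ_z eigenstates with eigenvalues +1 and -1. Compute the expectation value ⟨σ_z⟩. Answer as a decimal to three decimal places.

⟨σ_z⟩ = |a|² - |b|² divided by |a|²+|b|², with a, b the |0⟩, |1⟩ amplitudes.
= (4 - 16)/20 = -12/20.

-0.600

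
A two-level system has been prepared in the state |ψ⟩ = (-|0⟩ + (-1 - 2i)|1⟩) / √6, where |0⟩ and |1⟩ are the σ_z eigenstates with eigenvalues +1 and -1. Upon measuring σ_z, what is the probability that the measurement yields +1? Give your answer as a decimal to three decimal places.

0.167

The +1 outcome corresponds to |0⟩. Its amplitude in |ψ⟩ is -1/√6.
P = |-1|² / 6 = 1/6.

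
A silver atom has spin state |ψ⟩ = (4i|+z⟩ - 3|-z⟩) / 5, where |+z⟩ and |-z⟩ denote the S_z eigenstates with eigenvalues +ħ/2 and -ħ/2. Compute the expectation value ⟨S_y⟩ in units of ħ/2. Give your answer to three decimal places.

⟨σ_y⟩ = 2 Im(a* b)/(|a|²+|b|²) with a = 4i, b = -3.
a* b = 12i, so ⟨σ_y⟩ = 24/25.
⟨S_y⟩ = (ħ/2)·⟨σ_y⟩.

0.960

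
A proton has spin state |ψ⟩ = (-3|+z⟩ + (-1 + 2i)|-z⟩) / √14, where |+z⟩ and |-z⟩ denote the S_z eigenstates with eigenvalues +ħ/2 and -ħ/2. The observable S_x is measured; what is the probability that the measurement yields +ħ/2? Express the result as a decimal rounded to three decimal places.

0.714

|+x⟩ = (|+z⟩ + |-z⟩)/√2, so ⟨+x|ψ⟩ = (-4 + 2i) / (√2·√14).
P = |-4 + 2i|² / 28 = 20/28.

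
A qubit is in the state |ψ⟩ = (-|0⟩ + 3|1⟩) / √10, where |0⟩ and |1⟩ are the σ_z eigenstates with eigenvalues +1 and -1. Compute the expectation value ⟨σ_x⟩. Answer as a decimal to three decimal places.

-0.600

⟨σ_x⟩ = 2 Re(a* b)/(|a|²+|b|²) with a = -1, b = 3.
a* b = -3, so ⟨σ_x⟩ = -6/10.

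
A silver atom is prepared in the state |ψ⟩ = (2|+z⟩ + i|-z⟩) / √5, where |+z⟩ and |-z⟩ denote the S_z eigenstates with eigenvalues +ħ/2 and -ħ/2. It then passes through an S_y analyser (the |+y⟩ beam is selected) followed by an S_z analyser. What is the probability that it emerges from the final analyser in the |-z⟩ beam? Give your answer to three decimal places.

0.450

First analyser (S_y): P(|+y⟩) = |⟨+y|ψ⟩|² = 9/10.
After stage 1 the state is |+y⟩; P(|-z⟩) = |⟨-z|+y⟩|² = 1/2.
Joint probability = 9/10 × 1/2 = 0.450.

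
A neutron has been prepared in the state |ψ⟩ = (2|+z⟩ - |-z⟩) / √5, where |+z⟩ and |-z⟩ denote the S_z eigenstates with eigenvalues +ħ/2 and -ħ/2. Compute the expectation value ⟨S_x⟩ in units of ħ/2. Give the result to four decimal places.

⟨σ_x⟩ = 2 Re(a* b)/(|a|²+|b|²) with a = 2, b = -1.
a* b = -2, so ⟨σ_x⟩ = -4/5.
⟨S_x⟩ = (ħ/2)·⟨σ_x⟩.

-0.8000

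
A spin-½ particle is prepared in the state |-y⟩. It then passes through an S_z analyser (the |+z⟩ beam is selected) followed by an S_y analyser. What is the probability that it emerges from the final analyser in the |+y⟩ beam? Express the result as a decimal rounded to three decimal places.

First analyser (S_z): from |-y⟩, P(|+z⟩) = 1/2.
After stage 1 the state is |+z⟩; P(|+y⟩) = |⟨+y|+z⟩|² = 1/2.
Joint probability = 1/2 × 1/2 = 0.250.

0.250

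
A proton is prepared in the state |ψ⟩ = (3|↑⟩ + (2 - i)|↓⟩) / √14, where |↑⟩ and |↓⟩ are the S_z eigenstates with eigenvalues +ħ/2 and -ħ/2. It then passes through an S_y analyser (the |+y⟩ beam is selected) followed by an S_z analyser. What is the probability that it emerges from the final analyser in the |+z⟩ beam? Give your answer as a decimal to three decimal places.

First analyser (S_y): P(|+y⟩) = |⟨+y|ψ⟩|² = 8/28.
After stage 1 the state is |+y⟩; P(|+z⟩) = |⟨+z|+y⟩|² = 1/2.
Joint probability = 8/28 × 1/2 = 0.143.

0.143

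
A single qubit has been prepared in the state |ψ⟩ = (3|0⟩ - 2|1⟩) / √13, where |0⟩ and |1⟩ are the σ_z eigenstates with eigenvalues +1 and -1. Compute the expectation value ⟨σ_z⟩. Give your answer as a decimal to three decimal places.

0.385

⟨σ_z⟩ = |a|² - |b|² divided by |a|²+|b|², with a, b the |0⟩, |1⟩ amplitudes.
= (9 - 4)/13 = 5/13.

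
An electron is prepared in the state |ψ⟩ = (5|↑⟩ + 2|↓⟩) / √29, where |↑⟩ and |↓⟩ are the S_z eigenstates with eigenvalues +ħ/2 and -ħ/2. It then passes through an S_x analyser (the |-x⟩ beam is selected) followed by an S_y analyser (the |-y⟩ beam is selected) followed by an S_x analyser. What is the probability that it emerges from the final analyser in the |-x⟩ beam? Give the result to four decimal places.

First analyser (S_x): P(|-x⟩) = |⟨-x|ψ⟩|² = 9/58.
After stage 1 the state is |-x⟩; P(|-y⟩) = |⟨-y|-x⟩|² = 1/2.
After stage 2 the state is |-y⟩; P(|-x⟩) = |⟨-x|-y⟩|² = 1/2.
Joint probability = 9/58 × 1/2 × 1/2 = 0.0388.

0.0388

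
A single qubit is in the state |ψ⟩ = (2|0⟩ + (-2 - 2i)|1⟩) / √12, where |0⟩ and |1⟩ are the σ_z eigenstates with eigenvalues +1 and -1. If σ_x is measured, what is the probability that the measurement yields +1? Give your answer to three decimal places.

0.167

|+x⟩ = (|0⟩ + |1⟩)/√2, so ⟨+x|ψ⟩ = (-2i) / (√2·√12).
P = |-2i|² / 24 = 4/24.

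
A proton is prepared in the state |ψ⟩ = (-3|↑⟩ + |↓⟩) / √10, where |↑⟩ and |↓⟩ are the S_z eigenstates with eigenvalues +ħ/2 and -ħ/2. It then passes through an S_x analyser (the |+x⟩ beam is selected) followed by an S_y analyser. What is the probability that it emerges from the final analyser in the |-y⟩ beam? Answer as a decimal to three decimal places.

0.100

First analyser (S_x): P(|+x⟩) = |⟨+x|ψ⟩|² = 4/20.
After stage 1 the state is |+x⟩; P(|-y⟩) = |⟨-y|+x⟩|² = 1/2.
Joint probability = 4/20 × 1/2 = 0.100.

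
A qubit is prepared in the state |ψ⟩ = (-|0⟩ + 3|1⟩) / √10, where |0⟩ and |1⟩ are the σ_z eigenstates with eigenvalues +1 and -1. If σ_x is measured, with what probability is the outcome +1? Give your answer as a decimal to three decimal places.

|+x⟩ = (|0⟩ + |1⟩)/√2, so ⟨+x|ψ⟩ = (2) / (√2·√10).
P = |2|² / 20 = 4/20.

0.200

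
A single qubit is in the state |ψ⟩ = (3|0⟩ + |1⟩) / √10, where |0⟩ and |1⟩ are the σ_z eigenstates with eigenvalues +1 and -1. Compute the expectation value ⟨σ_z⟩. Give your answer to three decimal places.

0.800

⟨σ_z⟩ = |a|² - |b|² divided by |a|²+|b|², with a, b the |0⟩, |1⟩ amplitudes.
= (9 - 1)/10 = 8/10.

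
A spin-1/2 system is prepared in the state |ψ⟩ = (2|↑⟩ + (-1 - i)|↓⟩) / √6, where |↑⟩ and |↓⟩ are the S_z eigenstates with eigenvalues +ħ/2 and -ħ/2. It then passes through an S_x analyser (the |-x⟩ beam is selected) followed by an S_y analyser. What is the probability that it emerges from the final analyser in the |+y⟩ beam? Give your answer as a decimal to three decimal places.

0.417

First analyser (S_x): P(|-x⟩) = |⟨-x|ψ⟩|² = 10/12.
After stage 1 the state is |-x⟩; P(|+y⟩) = |⟨+y|-x⟩|² = 1/2.
Joint probability = 10/12 × 1/2 = 0.417.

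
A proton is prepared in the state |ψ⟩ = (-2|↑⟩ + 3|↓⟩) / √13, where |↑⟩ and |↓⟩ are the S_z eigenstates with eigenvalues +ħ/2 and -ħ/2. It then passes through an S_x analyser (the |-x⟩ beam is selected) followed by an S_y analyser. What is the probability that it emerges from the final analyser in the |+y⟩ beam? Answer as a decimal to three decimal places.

0.481

First analyser (S_x): P(|-x⟩) = |⟨-x|ψ⟩|² = 25/26.
After stage 1 the state is |-x⟩; P(|+y⟩) = |⟨+y|-x⟩|² = 1/2.
Joint probability = 25/26 × 1/2 = 0.481.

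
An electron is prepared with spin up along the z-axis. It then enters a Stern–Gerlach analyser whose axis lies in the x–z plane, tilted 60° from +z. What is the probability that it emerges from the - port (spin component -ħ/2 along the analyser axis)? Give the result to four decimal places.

0.2500

For spin-½, the probability of finding spin-up along an axis at angle θ to the initial spin direction is cos²(θ/2); spin-down is sin²(θ/2).
θ = 60°, so P = sin²(30°) ≈ 0.2500.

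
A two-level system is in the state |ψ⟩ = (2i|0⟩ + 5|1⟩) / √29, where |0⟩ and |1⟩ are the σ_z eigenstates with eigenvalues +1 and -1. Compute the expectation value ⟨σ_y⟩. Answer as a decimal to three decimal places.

-0.690

⟨σ_y⟩ = 2 Im(a* b)/(|a|²+|b|²) with a = 2i, b = 5.
a* b = -10i, so ⟨σ_y⟩ = -20/29.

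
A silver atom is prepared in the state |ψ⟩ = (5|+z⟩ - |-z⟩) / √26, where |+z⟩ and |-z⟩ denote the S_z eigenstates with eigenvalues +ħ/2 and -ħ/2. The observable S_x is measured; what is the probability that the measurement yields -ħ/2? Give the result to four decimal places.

0.6923

|-x⟩ = (|+z⟩ - |-z⟩)/√2, so ⟨-x|ψ⟩ = (6) / (√2·√26).
P = |6|² / 52 = 36/52.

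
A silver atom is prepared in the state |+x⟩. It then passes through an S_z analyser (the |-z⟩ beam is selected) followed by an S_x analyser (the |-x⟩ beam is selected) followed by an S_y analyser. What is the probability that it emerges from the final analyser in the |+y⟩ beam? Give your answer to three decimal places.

0.125

First analyser (S_z): from |+x⟩, P(|-z⟩) = 1/2.
After stage 1 the state is |-z⟩; P(|-x⟩) = |⟨-x|-z⟩|² = 1/2.
After stage 2 the state is |-x⟩; P(|+y⟩) = |⟨+y|-x⟩|² = 1/2.
Joint probability = 1/2 × 1/2 × 1/2 = 0.125.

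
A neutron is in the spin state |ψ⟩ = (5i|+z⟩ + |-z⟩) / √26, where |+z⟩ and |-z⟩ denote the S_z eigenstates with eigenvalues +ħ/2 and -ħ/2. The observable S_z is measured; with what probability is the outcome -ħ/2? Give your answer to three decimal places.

The -ħ/2 outcome corresponds to |-z⟩. Its amplitude in |ψ⟩ is 1/√26.
P = |1|² / 26 = 1/26.

0.038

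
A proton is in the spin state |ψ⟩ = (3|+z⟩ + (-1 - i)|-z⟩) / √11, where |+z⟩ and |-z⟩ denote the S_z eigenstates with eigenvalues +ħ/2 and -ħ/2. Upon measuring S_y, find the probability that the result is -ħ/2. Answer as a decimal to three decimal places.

0.773

|-y⟩ = (|+z⟩ - i|-z⟩)/√2, so ⟨-y|ψ⟩ = (4 - i) / (√2·√11).
P = |4 - i|² / 22 = 17/22.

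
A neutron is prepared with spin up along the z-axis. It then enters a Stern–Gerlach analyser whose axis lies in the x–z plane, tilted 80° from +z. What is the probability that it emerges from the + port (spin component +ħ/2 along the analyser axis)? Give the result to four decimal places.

For spin-½, the probability of finding spin-up along an axis at angle θ to the initial spin direction is cos²(θ/2); spin-down is sin²(θ/2).
θ = 80°, so P = cos²(40°) ≈ 0.5868.

0.5868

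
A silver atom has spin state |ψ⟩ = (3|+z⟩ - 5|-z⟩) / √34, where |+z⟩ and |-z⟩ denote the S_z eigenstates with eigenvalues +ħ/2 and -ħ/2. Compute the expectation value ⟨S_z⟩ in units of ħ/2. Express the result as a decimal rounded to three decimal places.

-0.471

⟨σ_z⟩ = |a|² - |b|² divided by |a|²+|b|², with a, b the |+z⟩, |-z⟩ amplitudes.
= (9 - 25)/34 = -16/34.
⟨S_z⟩ = (ħ/2)·⟨σ_z⟩.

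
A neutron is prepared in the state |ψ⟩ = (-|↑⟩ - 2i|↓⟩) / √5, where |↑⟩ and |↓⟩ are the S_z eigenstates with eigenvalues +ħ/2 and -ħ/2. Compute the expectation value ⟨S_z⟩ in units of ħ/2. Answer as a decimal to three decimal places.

-0.600

⟨σ_z⟩ = |a|² - |b|² divided by |a|²+|b|², with a, b the |↑⟩, |↓⟩ amplitudes.
= (1 - 4)/5 = -3/5.
⟨S_z⟩ = (ħ/2)·⟨σ_z⟩.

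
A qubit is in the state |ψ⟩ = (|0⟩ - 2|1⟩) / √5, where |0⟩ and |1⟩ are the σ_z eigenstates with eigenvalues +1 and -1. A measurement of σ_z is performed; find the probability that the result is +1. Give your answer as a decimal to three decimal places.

The +1 outcome corresponds to |0⟩. Its amplitude in |ψ⟩ is 1/√5.
P = |1|² / 5 = 1/5.

0.200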